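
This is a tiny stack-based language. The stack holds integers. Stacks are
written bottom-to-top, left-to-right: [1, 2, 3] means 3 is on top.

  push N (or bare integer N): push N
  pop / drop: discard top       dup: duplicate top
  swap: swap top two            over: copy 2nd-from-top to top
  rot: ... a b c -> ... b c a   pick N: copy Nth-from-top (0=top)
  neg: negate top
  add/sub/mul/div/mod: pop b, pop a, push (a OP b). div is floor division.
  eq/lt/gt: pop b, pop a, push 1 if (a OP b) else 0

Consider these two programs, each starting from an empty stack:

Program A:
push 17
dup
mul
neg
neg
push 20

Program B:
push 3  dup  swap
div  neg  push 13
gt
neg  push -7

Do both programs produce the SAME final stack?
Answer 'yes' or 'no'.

Answer: no

Derivation:
Program A trace:
  After 'push 17': [17]
  After 'dup': [17, 17]
  After 'mul': [289]
  After 'neg': [-289]
  After 'neg': [289]
  After 'push 20': [289, 20]
Program A final stack: [289, 20]

Program B trace:
  After 'push 3': [3]
  After 'dup': [3, 3]
  After 'swap': [3, 3]
  After 'div': [1]
  After 'neg': [-1]
  After 'push 13': [-1, 13]
  After 'gt': [0]
  After 'neg': [0]
  After 'push -7': [0, -7]
Program B final stack: [0, -7]
Same: no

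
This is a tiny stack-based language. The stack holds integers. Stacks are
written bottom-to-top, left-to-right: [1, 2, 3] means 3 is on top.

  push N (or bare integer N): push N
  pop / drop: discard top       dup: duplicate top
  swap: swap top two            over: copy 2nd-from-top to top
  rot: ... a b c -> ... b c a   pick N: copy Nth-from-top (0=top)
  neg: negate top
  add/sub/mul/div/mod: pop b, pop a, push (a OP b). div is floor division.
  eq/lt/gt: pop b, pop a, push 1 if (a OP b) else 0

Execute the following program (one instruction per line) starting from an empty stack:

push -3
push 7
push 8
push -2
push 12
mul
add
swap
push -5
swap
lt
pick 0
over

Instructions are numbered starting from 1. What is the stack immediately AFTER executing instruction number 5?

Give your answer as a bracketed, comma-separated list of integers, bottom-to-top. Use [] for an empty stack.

Step 1 ('push -3'): [-3]
Step 2 ('push 7'): [-3, 7]
Step 3 ('push 8'): [-3, 7, 8]
Step 4 ('push -2'): [-3, 7, 8, -2]
Step 5 ('push 12'): [-3, 7, 8, -2, 12]

Answer: [-3, 7, 8, -2, 12]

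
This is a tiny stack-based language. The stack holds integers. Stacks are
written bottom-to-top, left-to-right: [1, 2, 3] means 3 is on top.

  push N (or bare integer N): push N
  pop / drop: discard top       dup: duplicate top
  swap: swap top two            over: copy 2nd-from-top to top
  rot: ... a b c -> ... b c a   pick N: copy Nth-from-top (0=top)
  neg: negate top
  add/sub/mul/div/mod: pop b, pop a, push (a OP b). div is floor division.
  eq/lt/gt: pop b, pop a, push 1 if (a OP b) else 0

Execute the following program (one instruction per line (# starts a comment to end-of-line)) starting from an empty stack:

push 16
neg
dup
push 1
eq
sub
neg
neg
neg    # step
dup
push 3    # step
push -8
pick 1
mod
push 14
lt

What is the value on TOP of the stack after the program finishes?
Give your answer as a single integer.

Answer: 1

Derivation:
After 'push 16': [16]
After 'neg': [-16]
After 'dup': [-16, -16]
After 'push 1': [-16, -16, 1]
After 'eq': [-16, 0]
After 'sub': [-16]
After 'neg': [16]
After 'neg': [-16]
After 'neg': [16]
After 'dup': [16, 16]
After 'push 3': [16, 16, 3]
After 'push -8': [16, 16, 3, -8]
After 'pick 1': [16, 16, 3, -8, 3]
After 'mod': [16, 16, 3, 1]
After 'push 14': [16, 16, 3, 1, 14]
After 'lt': [16, 16, 3, 1]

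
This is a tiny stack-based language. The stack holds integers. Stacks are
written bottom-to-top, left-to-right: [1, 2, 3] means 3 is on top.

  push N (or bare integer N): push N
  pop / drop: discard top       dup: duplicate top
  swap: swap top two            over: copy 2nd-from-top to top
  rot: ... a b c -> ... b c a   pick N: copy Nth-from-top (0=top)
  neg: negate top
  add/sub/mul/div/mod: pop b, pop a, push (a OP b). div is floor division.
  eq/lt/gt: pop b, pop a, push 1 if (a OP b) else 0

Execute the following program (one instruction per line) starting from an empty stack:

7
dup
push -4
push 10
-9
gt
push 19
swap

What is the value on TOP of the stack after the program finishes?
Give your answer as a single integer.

Answer: 1

Derivation:
After 'push 7': [7]
After 'dup': [7, 7]
After 'push -4': [7, 7, -4]
After 'push 10': [7, 7, -4, 10]
After 'push -9': [7, 7, -4, 10, -9]
After 'gt': [7, 7, -4, 1]
After 'push 19': [7, 7, -4, 1, 19]
After 'swap': [7, 7, -4, 19, 1]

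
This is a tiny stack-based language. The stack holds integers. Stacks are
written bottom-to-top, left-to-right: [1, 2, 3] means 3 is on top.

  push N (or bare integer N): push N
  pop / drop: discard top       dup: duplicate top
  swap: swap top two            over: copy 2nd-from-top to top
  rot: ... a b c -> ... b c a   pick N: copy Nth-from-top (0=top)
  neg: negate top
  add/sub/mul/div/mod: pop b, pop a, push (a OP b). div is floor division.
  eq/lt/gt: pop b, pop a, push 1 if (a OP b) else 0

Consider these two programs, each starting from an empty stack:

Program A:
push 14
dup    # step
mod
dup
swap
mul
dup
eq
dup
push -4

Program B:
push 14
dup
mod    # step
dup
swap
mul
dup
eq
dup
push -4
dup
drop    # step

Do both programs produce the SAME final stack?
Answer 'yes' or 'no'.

Answer: yes

Derivation:
Program A trace:
  After 'push 14': [14]
  After 'dup': [14, 14]
  After 'mod': [0]
  After 'dup': [0, 0]
  After 'swap': [0, 0]
  After 'mul': [0]
  After 'dup': [0, 0]
  After 'eq': [1]
  After 'dup': [1, 1]
  After 'push -4': [1, 1, -4]
Program A final stack: [1, 1, -4]

Program B trace:
  After 'push 14': [14]
  After 'dup': [14, 14]
  After 'mod': [0]
  After 'dup': [0, 0]
  After 'swap': [0, 0]
  After 'mul': [0]
  After 'dup': [0, 0]
  After 'eq': [1]
  After 'dup': [1, 1]
  After 'push -4': [1, 1, -4]
  After 'dup': [1, 1, -4, -4]
  After 'drop': [1, 1, -4]
Program B final stack: [1, 1, -4]
Same: yes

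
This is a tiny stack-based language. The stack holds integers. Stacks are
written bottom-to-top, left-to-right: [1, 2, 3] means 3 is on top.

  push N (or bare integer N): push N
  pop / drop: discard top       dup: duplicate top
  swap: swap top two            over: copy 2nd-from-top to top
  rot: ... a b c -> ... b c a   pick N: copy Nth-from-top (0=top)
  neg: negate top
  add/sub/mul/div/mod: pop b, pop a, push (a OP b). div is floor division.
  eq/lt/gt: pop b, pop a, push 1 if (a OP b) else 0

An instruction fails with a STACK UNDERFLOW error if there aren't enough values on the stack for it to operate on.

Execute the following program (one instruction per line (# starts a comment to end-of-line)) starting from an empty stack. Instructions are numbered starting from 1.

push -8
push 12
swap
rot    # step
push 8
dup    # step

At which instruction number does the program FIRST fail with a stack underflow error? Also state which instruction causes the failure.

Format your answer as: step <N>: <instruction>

Answer: step 4: rot

Derivation:
Step 1 ('push -8'): stack = [-8], depth = 1
Step 2 ('push 12'): stack = [-8, 12], depth = 2
Step 3 ('swap'): stack = [12, -8], depth = 2
Step 4 ('rot'): needs 3 value(s) but depth is 2 — STACK UNDERFLOW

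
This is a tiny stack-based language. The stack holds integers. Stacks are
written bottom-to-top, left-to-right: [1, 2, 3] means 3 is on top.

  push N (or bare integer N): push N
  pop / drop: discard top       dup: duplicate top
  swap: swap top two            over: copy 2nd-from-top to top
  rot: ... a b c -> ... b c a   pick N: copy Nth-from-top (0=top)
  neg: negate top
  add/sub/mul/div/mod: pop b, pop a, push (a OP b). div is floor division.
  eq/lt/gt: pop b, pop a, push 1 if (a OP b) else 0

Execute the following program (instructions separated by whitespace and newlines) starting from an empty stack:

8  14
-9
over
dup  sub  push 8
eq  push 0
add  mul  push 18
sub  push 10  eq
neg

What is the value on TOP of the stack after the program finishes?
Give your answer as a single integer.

Answer: 0

Derivation:
After 'push 8': [8]
After 'push 14': [8, 14]
After 'push -9': [8, 14, -9]
After 'over': [8, 14, -9, 14]
After 'dup': [8, 14, -9, 14, 14]
After 'sub': [8, 14, -9, 0]
After 'push 8': [8, 14, -9, 0, 8]
After 'eq': [8, 14, -9, 0]
After 'push 0': [8, 14, -9, 0, 0]
After 'add': [8, 14, -9, 0]
After 'mul': [8, 14, 0]
After 'push 18': [8, 14, 0, 18]
After 'sub': [8, 14, -18]
After 'push 10': [8, 14, -18, 10]
After 'eq': [8, 14, 0]
After 'neg': [8, 14, 0]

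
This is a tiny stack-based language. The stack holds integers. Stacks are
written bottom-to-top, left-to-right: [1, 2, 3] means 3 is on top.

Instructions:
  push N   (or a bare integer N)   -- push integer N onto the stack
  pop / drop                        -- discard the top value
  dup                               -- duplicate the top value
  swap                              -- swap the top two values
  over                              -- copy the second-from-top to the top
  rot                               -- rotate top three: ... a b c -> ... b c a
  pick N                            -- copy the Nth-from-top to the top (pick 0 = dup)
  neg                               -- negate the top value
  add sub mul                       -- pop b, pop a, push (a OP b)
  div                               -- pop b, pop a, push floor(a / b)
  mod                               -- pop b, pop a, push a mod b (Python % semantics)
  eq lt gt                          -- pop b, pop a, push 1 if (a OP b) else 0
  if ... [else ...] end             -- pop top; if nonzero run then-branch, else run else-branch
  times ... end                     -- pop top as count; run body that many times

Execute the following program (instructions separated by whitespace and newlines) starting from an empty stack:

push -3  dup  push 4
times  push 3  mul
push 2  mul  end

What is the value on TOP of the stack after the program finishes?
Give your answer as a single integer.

Answer: -3888

Derivation:
After 'push -3': [-3]
After 'dup': [-3, -3]
After 'push 4': [-3, -3, 4]
After 'times': [-3, -3]
After 'push 3': [-3, -3, 3]
After 'mul': [-3, -9]
After 'push 2': [-3, -9, 2]
After 'mul': [-3, -18]
After 'push 3': [-3, -18, 3]
After 'mul': [-3, -54]
After 'push 2': [-3, -54, 2]
After 'mul': [-3, -108]
After 'push 3': [-3, -108, 3]
After 'mul': [-3, -324]
After 'push 2': [-3, -324, 2]
After 'mul': [-3, -648]
After 'push 3': [-3, -648, 3]
After 'mul': [-3, -1944]
After 'push 2': [-3, -1944, 2]
After 'mul': [-3, -3888]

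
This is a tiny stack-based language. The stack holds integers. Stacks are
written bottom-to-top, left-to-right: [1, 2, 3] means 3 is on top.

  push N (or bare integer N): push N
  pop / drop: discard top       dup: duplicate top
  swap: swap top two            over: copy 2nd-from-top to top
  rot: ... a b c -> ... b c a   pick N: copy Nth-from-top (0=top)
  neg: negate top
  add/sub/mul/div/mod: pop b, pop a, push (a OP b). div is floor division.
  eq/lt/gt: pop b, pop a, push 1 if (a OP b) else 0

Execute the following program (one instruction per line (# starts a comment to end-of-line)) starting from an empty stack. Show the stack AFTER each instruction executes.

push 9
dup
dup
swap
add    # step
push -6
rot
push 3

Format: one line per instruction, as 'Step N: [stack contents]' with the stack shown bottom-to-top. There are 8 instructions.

Step 1: [9]
Step 2: [9, 9]
Step 3: [9, 9, 9]
Step 4: [9, 9, 9]
Step 5: [9, 18]
Step 6: [9, 18, -6]
Step 7: [18, -6, 9]
Step 8: [18, -6, 9, 3]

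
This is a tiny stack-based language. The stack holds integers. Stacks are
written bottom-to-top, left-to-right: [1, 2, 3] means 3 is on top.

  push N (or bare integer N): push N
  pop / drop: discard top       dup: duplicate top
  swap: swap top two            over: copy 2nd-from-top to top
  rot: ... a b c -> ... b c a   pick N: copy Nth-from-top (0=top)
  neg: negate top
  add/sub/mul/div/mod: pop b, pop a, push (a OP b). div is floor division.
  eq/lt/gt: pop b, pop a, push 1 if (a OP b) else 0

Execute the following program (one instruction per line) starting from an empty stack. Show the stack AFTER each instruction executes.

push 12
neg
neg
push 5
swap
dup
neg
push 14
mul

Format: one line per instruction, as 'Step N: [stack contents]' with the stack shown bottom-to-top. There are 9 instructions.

Step 1: [12]
Step 2: [-12]
Step 3: [12]
Step 4: [12, 5]
Step 5: [5, 12]
Step 6: [5, 12, 12]
Step 7: [5, 12, -12]
Step 8: [5, 12, -12, 14]
Step 9: [5, 12, -168]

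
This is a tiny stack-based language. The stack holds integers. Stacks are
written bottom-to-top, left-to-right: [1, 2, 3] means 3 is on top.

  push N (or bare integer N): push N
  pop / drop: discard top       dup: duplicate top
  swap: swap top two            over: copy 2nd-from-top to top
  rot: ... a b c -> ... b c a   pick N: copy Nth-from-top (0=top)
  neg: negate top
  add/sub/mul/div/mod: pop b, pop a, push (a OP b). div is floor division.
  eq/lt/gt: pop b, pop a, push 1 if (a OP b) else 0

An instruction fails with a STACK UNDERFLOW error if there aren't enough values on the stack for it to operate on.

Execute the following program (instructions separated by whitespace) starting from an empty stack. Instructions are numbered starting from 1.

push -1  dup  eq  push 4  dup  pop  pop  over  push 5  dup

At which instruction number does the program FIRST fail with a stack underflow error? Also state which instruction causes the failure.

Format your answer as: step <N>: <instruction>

Answer: step 8: over

Derivation:
Step 1 ('push -1'): stack = [-1], depth = 1
Step 2 ('dup'): stack = [-1, -1], depth = 2
Step 3 ('eq'): stack = [1], depth = 1
Step 4 ('push 4'): stack = [1, 4], depth = 2
Step 5 ('dup'): stack = [1, 4, 4], depth = 3
Step 6 ('pop'): stack = [1, 4], depth = 2
Step 7 ('pop'): stack = [1], depth = 1
Step 8 ('over'): needs 2 value(s) but depth is 1 — STACK UNDERFLOW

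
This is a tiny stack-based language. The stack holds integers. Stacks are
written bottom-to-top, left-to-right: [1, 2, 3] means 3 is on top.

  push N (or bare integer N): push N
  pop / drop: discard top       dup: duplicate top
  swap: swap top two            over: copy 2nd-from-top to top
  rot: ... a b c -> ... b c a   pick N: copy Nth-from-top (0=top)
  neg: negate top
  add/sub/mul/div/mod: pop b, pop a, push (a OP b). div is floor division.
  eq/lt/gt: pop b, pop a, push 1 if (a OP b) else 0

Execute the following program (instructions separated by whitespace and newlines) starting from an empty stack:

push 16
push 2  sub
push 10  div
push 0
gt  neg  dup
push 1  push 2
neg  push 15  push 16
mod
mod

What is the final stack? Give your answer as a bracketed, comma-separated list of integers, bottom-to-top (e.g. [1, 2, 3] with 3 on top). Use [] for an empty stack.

After 'push 16': [16]
After 'push 2': [16, 2]
After 'sub': [14]
After 'push 10': [14, 10]
After 'div': [1]
After 'push 0': [1, 0]
After 'gt': [1]
After 'neg': [-1]
After 'dup': [-1, -1]
After 'push 1': [-1, -1, 1]
After 'push 2': [-1, -1, 1, 2]
After 'neg': [-1, -1, 1, -2]
After 'push 15': [-1, -1, 1, -2, 15]
After 'push 16': [-1, -1, 1, -2, 15, 16]
After 'mod': [-1, -1, 1, -2, 15]
After 'mod': [-1, -1, 1, 13]

Answer: [-1, -1, 1, 13]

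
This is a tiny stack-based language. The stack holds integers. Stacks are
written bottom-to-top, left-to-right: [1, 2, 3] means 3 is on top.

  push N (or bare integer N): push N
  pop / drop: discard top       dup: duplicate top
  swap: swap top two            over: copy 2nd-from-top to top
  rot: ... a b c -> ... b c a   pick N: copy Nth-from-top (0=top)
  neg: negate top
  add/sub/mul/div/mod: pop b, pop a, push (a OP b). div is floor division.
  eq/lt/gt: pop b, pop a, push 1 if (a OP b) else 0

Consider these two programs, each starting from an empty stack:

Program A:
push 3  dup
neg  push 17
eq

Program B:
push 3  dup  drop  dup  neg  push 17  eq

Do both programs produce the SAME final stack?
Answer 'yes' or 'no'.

Answer: yes

Derivation:
Program A trace:
  After 'push 3': [3]
  After 'dup': [3, 3]
  After 'neg': [3, -3]
  After 'push 17': [3, -3, 17]
  After 'eq': [3, 0]
Program A final stack: [3, 0]

Program B trace:
  After 'push 3': [3]
  After 'dup': [3, 3]
  After 'drop': [3]
  After 'dup': [3, 3]
  After 'neg': [3, -3]
  After 'push 17': [3, -3, 17]
  After 'eq': [3, 0]
Program B final stack: [3, 0]
Same: yes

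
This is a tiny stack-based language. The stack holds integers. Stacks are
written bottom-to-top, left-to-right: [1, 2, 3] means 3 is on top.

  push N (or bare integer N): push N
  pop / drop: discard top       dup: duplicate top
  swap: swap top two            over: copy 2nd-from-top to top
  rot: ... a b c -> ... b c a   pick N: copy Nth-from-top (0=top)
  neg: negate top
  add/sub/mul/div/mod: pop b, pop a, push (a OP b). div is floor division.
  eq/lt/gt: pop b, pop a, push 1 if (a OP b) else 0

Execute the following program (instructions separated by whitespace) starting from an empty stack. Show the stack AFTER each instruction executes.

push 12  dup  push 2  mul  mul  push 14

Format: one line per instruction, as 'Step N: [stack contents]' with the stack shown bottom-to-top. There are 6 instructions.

Step 1: [12]
Step 2: [12, 12]
Step 3: [12, 12, 2]
Step 4: [12, 24]
Step 5: [288]
Step 6: [288, 14]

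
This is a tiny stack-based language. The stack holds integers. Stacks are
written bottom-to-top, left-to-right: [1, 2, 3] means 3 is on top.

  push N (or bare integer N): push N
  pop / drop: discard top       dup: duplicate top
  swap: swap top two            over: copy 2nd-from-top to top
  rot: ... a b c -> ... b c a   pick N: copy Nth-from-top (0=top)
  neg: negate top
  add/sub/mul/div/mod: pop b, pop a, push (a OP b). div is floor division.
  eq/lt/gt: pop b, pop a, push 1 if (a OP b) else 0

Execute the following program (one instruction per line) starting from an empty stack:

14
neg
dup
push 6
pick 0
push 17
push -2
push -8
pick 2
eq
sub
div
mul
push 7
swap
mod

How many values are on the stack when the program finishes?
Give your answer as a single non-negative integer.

After 'push 14': stack = [14] (depth 1)
After 'neg': stack = [-14] (depth 1)
After 'dup': stack = [-14, -14] (depth 2)
After 'push 6': stack = [-14, -14, 6] (depth 3)
After 'pick 0': stack = [-14, -14, 6, 6] (depth 4)
After 'push 17': stack = [-14, -14, 6, 6, 17] (depth 5)
After 'push -2': stack = [-14, -14, 6, 6, 17, -2] (depth 6)
After 'push -8': stack = [-14, -14, 6, 6, 17, -2, -8] (depth 7)
After 'pick 2': stack = [-14, -14, 6, 6, 17, -2, -8, 17] (depth 8)
After 'eq': stack = [-14, -14, 6, 6, 17, -2, 0] (depth 7)
After 'sub': stack = [-14, -14, 6, 6, 17, -2] (depth 6)
After 'div': stack = [-14, -14, 6, 6, -9] (depth 5)
After 'mul': stack = [-14, -14, 6, -54] (depth 4)
After 'push 7': stack = [-14, -14, 6, -54, 7] (depth 5)
After 'swap': stack = [-14, -14, 6, 7, -54] (depth 5)
After 'mod': stack = [-14, -14, 6, -47] (depth 4)

Answer: 4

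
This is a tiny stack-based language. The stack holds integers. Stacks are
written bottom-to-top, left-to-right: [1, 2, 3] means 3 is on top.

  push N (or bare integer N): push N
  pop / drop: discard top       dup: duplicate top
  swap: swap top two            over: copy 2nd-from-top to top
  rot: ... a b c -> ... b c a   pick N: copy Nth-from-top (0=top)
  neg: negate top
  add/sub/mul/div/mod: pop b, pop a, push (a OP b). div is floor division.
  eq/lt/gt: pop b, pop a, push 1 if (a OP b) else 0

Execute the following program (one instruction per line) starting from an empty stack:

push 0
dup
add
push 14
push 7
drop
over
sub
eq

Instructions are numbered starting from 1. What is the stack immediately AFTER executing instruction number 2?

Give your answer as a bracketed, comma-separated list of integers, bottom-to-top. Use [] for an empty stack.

Answer: [0, 0]

Derivation:
Step 1 ('push 0'): [0]
Step 2 ('dup'): [0, 0]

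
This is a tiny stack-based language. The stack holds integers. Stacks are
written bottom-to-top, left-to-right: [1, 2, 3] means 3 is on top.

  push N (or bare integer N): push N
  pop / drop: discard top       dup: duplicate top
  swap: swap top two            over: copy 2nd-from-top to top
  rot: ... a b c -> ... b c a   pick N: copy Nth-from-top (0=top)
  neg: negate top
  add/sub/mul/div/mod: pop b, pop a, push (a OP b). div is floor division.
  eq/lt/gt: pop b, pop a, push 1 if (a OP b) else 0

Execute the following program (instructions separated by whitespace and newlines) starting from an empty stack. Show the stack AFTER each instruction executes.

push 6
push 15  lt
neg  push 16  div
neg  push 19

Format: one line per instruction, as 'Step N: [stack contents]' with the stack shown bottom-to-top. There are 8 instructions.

Step 1: [6]
Step 2: [6, 15]
Step 3: [1]
Step 4: [-1]
Step 5: [-1, 16]
Step 6: [-1]
Step 7: [1]
Step 8: [1, 19]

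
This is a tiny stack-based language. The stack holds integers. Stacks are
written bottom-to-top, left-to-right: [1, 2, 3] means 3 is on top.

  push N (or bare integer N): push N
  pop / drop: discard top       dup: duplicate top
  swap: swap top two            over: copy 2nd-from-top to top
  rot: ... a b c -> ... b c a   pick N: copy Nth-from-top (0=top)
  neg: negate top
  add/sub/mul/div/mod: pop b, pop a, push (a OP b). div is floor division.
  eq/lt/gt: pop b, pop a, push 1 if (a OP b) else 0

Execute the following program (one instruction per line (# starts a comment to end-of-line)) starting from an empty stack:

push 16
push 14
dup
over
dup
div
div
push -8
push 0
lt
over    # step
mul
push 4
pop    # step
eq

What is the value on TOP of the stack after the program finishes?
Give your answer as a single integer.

After 'push 16': [16]
After 'push 14': [16, 14]
After 'dup': [16, 14, 14]
After 'over': [16, 14, 14, 14]
After 'dup': [16, 14, 14, 14, 14]
After 'div': [16, 14, 14, 1]
After 'div': [16, 14, 14]
After 'push -8': [16, 14, 14, -8]
After 'push 0': [16, 14, 14, -8, 0]
After 'lt': [16, 14, 14, 1]
After 'over': [16, 14, 14, 1, 14]
After 'mul': [16, 14, 14, 14]
After 'push 4': [16, 14, 14, 14, 4]
After 'pop': [16, 14, 14, 14]
After 'eq': [16, 14, 1]

Answer: 1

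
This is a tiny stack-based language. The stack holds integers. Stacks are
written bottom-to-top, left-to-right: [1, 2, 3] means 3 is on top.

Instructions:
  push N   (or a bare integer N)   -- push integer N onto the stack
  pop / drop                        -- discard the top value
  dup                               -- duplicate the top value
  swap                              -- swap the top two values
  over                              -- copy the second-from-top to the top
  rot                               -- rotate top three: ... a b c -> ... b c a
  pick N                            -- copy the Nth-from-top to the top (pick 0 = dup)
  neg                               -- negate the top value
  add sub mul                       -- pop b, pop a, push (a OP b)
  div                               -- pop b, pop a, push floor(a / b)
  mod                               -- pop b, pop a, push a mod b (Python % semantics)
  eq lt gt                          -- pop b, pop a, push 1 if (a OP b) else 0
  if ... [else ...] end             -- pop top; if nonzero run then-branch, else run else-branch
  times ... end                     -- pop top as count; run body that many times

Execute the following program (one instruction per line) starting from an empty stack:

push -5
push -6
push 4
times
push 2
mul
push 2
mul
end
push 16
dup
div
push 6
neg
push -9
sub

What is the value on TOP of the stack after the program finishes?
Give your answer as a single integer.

Answer: 3

Derivation:
After 'push -5': [-5]
After 'push -6': [-5, -6]
After 'push 4': [-5, -6, 4]
After 'times': [-5, -6]
After 'push 2': [-5, -6, 2]
After 'mul': [-5, -12]
After 'push 2': [-5, -12, 2]
After 'mul': [-5, -24]
After 'push 2': [-5, -24, 2]
After 'mul': [-5, -48]
  ...
After 'mul': [-5, -768]
After 'push 2': [-5, -768, 2]
After 'mul': [-5, -1536]
After 'push 16': [-5, -1536, 16]
After 'dup': [-5, -1536, 16, 16]
After 'div': [-5, -1536, 1]
After 'push 6': [-5, -1536, 1, 6]
After 'neg': [-5, -1536, 1, -6]
After 'push -9': [-5, -1536, 1, -6, -9]
After 'sub': [-5, -1536, 1, 3]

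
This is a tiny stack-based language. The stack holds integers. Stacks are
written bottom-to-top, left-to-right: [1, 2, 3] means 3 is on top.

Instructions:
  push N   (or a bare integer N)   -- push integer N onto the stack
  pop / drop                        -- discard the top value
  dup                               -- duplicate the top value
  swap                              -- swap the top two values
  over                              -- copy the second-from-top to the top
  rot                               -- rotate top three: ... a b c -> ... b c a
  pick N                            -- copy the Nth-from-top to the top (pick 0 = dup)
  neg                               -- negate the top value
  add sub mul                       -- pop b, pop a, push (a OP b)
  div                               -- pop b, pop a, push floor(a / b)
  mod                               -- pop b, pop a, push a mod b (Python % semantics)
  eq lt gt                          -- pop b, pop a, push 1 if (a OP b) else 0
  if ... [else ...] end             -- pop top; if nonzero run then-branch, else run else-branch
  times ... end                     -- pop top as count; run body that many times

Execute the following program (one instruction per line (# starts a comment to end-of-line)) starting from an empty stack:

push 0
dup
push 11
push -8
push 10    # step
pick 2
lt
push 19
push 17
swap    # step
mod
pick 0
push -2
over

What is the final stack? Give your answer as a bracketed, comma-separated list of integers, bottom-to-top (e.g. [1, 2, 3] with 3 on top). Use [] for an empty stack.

After 'push 0': [0]
After 'dup': [0, 0]
After 'push 11': [0, 0, 11]
After 'push -8': [0, 0, 11, -8]
After 'push 10': [0, 0, 11, -8, 10]
After 'pick 2': [0, 0, 11, -8, 10, 11]
After 'lt': [0, 0, 11, -8, 1]
After 'push 19': [0, 0, 11, -8, 1, 19]
After 'push 17': [0, 0, 11, -8, 1, 19, 17]
After 'swap': [0, 0, 11, -8, 1, 17, 19]
After 'mod': [0, 0, 11, -8, 1, 17]
After 'pick 0': [0, 0, 11, -8, 1, 17, 17]
After 'push -2': [0, 0, 11, -8, 1, 17, 17, -2]
After 'over': [0, 0, 11, -8, 1, 17, 17, -2, 17]

Answer: [0, 0, 11, -8, 1, 17, 17, -2, 17]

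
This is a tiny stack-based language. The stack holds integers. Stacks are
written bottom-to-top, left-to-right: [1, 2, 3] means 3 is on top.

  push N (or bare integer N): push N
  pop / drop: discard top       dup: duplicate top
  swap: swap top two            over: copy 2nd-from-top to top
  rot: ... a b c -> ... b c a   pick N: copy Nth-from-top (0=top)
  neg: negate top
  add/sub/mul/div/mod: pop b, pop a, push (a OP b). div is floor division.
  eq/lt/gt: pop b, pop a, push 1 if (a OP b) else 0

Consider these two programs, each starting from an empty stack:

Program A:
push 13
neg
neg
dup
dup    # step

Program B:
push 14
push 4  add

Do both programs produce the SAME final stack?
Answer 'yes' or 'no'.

Program A trace:
  After 'push 13': [13]
  After 'neg': [-13]
  After 'neg': [13]
  After 'dup': [13, 13]
  After 'dup': [13, 13, 13]
Program A final stack: [13, 13, 13]

Program B trace:
  After 'push 14': [14]
  After 'push 4': [14, 4]
  After 'add': [18]
Program B final stack: [18]
Same: no

Answer: no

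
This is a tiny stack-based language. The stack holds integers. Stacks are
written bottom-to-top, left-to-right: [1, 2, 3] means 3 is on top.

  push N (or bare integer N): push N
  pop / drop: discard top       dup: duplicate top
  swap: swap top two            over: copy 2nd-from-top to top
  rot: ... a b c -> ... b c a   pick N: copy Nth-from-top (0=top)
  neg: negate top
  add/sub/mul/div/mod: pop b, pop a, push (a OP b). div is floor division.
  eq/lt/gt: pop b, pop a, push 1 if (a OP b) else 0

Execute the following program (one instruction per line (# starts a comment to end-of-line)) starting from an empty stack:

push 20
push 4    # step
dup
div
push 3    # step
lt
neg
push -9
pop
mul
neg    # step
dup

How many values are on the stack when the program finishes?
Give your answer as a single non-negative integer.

Answer: 2

Derivation:
After 'push 20': stack = [20] (depth 1)
After 'push 4': stack = [20, 4] (depth 2)
After 'dup': stack = [20, 4, 4] (depth 3)
After 'div': stack = [20, 1] (depth 2)
After 'push 3': stack = [20, 1, 3] (depth 3)
After 'lt': stack = [20, 1] (depth 2)
After 'neg': stack = [20, -1] (depth 2)
After 'push -9': stack = [20, -1, -9] (depth 3)
After 'pop': stack = [20, -1] (depth 2)
After 'mul': stack = [-20] (depth 1)
After 'neg': stack = [20] (depth 1)
After 'dup': stack = [20, 20] (depth 2)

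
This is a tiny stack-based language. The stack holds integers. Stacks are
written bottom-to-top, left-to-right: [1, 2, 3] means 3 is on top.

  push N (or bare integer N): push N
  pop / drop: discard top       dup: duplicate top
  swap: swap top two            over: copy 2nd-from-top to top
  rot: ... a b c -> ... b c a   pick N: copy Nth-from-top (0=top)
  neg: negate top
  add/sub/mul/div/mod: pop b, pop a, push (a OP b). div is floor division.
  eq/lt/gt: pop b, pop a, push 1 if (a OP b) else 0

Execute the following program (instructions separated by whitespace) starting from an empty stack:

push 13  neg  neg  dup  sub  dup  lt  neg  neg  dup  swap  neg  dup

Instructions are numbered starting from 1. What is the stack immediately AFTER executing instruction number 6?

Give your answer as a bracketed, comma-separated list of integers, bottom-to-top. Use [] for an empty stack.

Step 1 ('push 13'): [13]
Step 2 ('neg'): [-13]
Step 3 ('neg'): [13]
Step 4 ('dup'): [13, 13]
Step 5 ('sub'): [0]
Step 6 ('dup'): [0, 0]

Answer: [0, 0]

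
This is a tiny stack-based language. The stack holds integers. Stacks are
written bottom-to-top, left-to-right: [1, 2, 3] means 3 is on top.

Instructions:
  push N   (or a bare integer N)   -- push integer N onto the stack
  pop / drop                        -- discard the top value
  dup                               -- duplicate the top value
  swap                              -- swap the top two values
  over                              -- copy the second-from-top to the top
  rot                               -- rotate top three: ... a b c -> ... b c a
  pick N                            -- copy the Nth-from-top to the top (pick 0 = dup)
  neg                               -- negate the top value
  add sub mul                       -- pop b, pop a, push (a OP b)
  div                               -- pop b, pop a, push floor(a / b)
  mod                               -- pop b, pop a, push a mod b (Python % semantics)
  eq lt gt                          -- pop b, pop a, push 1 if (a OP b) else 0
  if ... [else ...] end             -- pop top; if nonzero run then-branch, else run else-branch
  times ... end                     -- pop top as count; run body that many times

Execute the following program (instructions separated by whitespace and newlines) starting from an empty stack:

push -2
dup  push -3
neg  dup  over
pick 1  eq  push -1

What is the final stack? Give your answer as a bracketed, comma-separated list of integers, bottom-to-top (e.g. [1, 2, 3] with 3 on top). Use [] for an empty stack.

Answer: [-2, -2, 3, 3, 1, -1]

Derivation:
After 'push -2': [-2]
After 'dup': [-2, -2]
After 'push -3': [-2, -2, -3]
After 'neg': [-2, -2, 3]
After 'dup': [-2, -2, 3, 3]
After 'over': [-2, -2, 3, 3, 3]
After 'pick 1': [-2, -2, 3, 3, 3, 3]
After 'eq': [-2, -2, 3, 3, 1]
After 'push -1': [-2, -2, 3, 3, 1, -1]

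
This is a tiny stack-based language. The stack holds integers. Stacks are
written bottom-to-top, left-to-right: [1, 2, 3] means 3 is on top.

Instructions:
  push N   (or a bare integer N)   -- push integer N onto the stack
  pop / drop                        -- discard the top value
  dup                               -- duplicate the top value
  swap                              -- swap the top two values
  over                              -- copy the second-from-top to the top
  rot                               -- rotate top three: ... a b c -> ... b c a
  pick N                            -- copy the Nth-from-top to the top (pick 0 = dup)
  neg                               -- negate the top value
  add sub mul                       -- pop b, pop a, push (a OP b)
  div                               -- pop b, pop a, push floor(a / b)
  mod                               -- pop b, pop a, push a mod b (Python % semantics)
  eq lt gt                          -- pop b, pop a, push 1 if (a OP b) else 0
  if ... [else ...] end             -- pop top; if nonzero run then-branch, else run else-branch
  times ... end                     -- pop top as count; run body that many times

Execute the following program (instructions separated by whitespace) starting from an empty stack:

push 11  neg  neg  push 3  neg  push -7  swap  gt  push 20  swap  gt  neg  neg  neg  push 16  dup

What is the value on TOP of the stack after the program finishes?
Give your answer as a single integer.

After 'push 11': [11]
After 'neg': [-11]
After 'neg': [11]
After 'push 3': [11, 3]
After 'neg': [11, -3]
After 'push -7': [11, -3, -7]
After 'swap': [11, -7, -3]
After 'gt': [11, 0]
After 'push 20': [11, 0, 20]
After 'swap': [11, 20, 0]
After 'gt': [11, 1]
After 'neg': [11, -1]
After 'neg': [11, 1]
After 'neg': [11, -1]
After 'push 16': [11, -1, 16]
After 'dup': [11, -1, 16, 16]

Answer: 16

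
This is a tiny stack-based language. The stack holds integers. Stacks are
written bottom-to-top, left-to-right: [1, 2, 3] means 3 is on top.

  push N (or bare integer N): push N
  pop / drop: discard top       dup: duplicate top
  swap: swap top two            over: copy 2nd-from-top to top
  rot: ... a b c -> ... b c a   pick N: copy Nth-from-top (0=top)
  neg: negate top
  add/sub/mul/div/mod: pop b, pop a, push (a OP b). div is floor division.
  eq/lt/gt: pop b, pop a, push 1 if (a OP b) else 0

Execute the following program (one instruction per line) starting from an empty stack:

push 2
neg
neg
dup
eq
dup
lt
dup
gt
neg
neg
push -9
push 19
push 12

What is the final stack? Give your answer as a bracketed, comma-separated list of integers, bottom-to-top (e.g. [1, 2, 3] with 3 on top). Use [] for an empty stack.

Answer: [0, -9, 19, 12]

Derivation:
After 'push 2': [2]
After 'neg': [-2]
After 'neg': [2]
After 'dup': [2, 2]
After 'eq': [1]
After 'dup': [1, 1]
After 'lt': [0]
After 'dup': [0, 0]
After 'gt': [0]
After 'neg': [0]
After 'neg': [0]
After 'push -9': [0, -9]
After 'push 19': [0, -9, 19]
After 'push 12': [0, -9, 19, 12]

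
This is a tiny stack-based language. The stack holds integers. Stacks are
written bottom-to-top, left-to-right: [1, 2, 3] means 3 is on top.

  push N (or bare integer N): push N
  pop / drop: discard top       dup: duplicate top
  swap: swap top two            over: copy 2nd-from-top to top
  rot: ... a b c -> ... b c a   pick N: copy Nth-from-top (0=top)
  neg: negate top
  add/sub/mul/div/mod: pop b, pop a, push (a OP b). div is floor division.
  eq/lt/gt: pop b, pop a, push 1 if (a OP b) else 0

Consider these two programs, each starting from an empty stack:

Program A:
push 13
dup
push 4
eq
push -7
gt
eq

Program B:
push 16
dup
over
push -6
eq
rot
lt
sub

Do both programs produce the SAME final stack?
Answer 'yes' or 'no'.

Program A trace:
  After 'push 13': [13]
  After 'dup': [13, 13]
  After 'push 4': [13, 13, 4]
  After 'eq': [13, 0]
  After 'push -7': [13, 0, -7]
  After 'gt': [13, 1]
  After 'eq': [0]
Program A final stack: [0]

Program B trace:
  After 'push 16': [16]
  After 'dup': [16, 16]
  After 'over': [16, 16, 16]
  After 'push -6': [16, 16, 16, -6]
  After 'eq': [16, 16, 0]
  After 'rot': [16, 0, 16]
  After 'lt': [16, 1]
  After 'sub': [15]
Program B final stack: [15]
Same: no

Answer: no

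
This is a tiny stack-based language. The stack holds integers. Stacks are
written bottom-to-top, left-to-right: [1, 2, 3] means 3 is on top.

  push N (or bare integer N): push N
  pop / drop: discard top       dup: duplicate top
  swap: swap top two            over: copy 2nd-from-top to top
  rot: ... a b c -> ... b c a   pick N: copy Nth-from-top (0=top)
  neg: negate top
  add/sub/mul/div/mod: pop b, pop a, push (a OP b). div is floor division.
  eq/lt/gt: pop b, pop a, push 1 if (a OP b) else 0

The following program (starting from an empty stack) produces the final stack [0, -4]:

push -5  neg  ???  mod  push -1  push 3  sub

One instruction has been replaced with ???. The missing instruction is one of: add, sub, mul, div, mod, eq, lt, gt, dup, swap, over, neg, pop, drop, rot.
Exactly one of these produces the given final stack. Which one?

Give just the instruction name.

Stack before ???: [5]
Stack after ???:  [5, 5]
The instruction that transforms [5] -> [5, 5] is: dup

Answer: dup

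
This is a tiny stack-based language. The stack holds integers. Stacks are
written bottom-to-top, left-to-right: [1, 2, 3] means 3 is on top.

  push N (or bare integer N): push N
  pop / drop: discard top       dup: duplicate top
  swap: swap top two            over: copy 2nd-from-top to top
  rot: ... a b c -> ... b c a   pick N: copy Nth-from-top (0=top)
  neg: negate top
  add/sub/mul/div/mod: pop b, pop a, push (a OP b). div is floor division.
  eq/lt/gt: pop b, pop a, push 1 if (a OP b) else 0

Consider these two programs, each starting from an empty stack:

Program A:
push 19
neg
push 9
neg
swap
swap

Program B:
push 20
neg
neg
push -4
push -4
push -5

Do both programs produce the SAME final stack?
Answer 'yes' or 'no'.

Program A trace:
  After 'push 19': [19]
  After 'neg': [-19]
  After 'push 9': [-19, 9]
  After 'neg': [-19, -9]
  After 'swap': [-9, -19]
  After 'swap': [-19, -9]
Program A final stack: [-19, -9]

Program B trace:
  After 'push 20': [20]
  After 'neg': [-20]
  After 'neg': [20]
  After 'push -4': [20, -4]
  After 'push -4': [20, -4, -4]
  After 'push -5': [20, -4, -4, -5]
Program B final stack: [20, -4, -4, -5]
Same: no

Answer: no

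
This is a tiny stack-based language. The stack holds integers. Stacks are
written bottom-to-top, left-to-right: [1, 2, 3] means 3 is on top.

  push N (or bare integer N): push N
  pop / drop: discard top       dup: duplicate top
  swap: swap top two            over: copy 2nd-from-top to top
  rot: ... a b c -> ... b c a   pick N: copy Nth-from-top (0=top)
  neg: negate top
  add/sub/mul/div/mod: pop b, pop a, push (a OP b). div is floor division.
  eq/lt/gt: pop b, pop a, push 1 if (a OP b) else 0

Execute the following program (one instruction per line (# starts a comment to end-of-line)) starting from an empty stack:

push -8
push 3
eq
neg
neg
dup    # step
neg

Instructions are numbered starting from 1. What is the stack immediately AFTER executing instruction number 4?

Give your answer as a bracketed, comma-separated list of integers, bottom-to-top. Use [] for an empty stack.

Answer: [0]

Derivation:
Step 1 ('push -8'): [-8]
Step 2 ('push 3'): [-8, 3]
Step 3 ('eq'): [0]
Step 4 ('neg'): [0]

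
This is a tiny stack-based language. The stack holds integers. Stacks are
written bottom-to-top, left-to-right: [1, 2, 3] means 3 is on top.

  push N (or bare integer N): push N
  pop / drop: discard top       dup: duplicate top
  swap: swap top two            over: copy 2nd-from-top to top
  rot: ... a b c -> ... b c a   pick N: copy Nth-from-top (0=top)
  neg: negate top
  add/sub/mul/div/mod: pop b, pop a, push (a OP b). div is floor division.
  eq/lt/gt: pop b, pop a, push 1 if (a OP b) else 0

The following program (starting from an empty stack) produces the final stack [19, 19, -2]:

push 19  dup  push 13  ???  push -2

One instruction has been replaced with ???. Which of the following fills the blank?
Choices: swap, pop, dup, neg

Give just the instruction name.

Stack before ???: [19, 19, 13]
Stack after ???:  [19, 19]
Checking each choice:
  swap: produces [19, 13, 19, -2]
  pop: MATCH
  dup: produces [19, 19, 13, 13, -2]
  neg: produces [19, 19, -13, -2]


Answer: pop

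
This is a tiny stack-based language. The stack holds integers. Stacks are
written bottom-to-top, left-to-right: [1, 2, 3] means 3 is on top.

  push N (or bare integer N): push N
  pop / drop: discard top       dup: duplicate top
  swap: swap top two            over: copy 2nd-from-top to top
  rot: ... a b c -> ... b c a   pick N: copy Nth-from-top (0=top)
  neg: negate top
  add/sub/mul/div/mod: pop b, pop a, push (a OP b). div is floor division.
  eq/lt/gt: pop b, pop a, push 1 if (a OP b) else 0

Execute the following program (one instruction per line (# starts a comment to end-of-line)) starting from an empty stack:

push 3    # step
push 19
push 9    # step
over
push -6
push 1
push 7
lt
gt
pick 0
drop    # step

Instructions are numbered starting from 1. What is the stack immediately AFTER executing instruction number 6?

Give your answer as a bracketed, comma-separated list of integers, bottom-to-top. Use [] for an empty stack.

Step 1 ('push 3'): [3]
Step 2 ('push 19'): [3, 19]
Step 3 ('push 9'): [3, 19, 9]
Step 4 ('over'): [3, 19, 9, 19]
Step 5 ('push -6'): [3, 19, 9, 19, -6]
Step 6 ('push 1'): [3, 19, 9, 19, -6, 1]

Answer: [3, 19, 9, 19, -6, 1]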